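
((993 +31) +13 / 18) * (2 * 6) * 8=295120 / 3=98373.33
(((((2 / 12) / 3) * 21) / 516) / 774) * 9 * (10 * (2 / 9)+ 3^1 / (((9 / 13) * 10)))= 1673 / 23963040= 0.00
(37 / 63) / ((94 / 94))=37 / 63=0.59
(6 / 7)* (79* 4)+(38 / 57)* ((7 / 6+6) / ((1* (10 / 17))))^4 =2035649988247 / 136080000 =14959.22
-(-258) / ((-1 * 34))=-129 / 17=-7.59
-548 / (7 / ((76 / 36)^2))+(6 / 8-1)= -349.15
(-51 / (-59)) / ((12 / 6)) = 51 / 118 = 0.43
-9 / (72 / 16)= -2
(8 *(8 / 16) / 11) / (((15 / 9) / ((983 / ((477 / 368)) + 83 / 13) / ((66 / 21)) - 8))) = 51.35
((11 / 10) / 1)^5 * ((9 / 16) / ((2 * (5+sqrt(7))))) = 161051 / 1280000 - 161051 * sqrt(7) / 6400000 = 0.06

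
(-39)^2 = 1521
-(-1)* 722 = 722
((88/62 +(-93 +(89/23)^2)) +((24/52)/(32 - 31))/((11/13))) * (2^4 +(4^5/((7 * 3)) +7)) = -89511142/16399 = -5458.33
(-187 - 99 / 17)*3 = -9834 / 17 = -578.47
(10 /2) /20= 1 /4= 0.25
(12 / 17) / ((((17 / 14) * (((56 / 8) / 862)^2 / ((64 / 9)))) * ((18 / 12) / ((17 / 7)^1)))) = 760877056 / 7497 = 101490.87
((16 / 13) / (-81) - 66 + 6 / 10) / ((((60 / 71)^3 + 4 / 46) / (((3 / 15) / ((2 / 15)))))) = -2835175164683 / 19950215220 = -142.11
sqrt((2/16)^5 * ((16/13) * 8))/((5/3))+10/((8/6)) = 3 * sqrt(13)/1040+15/2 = 7.51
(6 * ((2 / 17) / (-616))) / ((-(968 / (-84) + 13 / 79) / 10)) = -711 / 704803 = -0.00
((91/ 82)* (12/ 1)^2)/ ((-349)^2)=6552/ 4993841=0.00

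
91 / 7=13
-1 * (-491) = 491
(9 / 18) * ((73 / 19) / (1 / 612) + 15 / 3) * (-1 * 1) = -1178.18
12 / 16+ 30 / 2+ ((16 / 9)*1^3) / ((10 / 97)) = 5939 / 180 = 32.99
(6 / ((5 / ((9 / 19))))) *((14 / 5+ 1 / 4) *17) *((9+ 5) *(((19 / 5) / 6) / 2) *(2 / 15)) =17.42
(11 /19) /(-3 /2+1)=-1.16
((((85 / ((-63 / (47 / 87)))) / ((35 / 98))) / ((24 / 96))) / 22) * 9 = -3196 / 957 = -3.34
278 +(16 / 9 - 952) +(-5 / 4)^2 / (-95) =-1839245 / 2736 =-672.24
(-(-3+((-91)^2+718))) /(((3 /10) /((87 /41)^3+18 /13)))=-328026.43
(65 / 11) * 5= 325 / 11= 29.55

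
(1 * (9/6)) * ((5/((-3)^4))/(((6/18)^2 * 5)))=1/6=0.17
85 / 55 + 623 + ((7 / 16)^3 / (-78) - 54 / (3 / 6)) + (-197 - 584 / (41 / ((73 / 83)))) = 3671732712865 / 11959394304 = 307.02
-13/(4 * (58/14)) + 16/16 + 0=25/116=0.22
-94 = -94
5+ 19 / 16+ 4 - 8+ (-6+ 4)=3 / 16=0.19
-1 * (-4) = 4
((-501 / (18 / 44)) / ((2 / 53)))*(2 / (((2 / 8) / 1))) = -778888 / 3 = -259629.33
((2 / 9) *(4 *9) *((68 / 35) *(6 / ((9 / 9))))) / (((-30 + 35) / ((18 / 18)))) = 3264 / 175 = 18.65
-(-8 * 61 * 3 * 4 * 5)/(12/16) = 39040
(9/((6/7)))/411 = 7/274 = 0.03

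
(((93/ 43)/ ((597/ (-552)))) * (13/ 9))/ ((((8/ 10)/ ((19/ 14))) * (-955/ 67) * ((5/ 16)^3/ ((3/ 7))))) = 48330493952/ 10010620375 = 4.83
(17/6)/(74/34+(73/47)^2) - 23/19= -11651369/19645164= -0.59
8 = 8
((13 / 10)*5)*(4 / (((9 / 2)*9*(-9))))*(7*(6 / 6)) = -364 / 729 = -0.50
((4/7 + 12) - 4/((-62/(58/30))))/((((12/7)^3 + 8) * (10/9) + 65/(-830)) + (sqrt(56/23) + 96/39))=33885782266639724148/44639882694428970685 - 174666738932732592 * sqrt(322)/44639882694428970685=0.69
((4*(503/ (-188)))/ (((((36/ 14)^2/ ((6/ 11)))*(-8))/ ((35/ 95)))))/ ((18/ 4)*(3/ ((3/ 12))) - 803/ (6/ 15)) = -172529/ 8289747576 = -0.00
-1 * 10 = -10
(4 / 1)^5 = 1024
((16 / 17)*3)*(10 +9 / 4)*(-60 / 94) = -17640 / 799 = -22.08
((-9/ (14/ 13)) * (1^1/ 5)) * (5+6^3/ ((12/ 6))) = -13221/ 70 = -188.87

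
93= 93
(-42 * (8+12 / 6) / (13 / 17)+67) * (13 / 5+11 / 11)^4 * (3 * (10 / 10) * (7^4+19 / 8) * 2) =-729991372932 / 625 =-1167986196.69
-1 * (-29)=29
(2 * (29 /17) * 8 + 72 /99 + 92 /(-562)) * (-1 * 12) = -17566056 /52547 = -334.29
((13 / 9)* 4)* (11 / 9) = 572 / 81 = 7.06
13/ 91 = 1/ 7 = 0.14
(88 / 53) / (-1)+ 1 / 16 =-1.60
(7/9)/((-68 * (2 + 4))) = -7/3672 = -0.00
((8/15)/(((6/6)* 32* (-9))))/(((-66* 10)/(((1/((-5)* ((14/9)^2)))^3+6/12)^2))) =220960689627864481/315714224539929600000000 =0.00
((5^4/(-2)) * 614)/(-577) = 191875/577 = 332.54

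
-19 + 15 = -4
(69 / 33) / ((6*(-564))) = -23 / 37224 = -0.00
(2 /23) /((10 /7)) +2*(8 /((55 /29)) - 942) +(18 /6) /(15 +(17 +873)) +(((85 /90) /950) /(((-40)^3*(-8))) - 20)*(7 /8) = -6071634815748790633 /3207414988800000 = -1893.00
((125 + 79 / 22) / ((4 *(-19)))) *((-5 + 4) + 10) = -25461 / 1672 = -15.23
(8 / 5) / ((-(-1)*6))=4 / 15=0.27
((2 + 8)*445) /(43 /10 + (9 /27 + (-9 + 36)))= 133500 /949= 140.67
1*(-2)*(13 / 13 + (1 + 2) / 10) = -13 / 5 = -2.60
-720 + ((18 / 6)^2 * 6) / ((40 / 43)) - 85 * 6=-23439 / 20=-1171.95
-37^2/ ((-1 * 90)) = 1369/ 90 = 15.21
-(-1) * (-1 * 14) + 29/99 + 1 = -1258/99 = -12.71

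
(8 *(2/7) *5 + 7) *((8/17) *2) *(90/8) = 23220/119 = 195.13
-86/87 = -0.99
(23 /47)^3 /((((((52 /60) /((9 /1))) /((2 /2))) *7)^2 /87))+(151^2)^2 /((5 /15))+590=1340928350372479384 /859758263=1559657415.44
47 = 47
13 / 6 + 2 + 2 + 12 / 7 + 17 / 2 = 344 / 21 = 16.38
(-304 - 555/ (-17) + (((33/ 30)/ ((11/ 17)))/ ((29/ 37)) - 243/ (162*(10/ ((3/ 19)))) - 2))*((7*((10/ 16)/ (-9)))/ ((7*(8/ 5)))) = 254040215/ 21581568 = 11.77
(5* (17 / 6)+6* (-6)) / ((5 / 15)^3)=-1179 / 2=-589.50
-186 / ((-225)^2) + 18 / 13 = 302944 / 219375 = 1.38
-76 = -76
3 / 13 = 0.23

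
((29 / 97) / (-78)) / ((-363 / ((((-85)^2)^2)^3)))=4125010956948991455078125 / 2746458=1501938481108755879.42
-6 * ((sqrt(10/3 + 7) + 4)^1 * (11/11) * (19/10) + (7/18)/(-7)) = -679/15 - 19 * sqrt(93)/5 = -81.91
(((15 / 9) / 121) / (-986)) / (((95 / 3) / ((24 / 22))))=-6 / 12467477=-0.00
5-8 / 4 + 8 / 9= 35 / 9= 3.89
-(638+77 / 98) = -8943 / 14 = -638.79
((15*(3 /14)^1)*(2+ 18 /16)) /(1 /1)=1125 /112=10.04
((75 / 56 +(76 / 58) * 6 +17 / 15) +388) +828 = 29873513 / 24360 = 1226.33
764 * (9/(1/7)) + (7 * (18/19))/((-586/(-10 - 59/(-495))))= 14737330657/306185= 48132.11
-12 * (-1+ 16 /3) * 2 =-104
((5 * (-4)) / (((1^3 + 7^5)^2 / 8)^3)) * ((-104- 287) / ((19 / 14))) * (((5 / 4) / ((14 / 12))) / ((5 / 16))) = 5865 / 13073741762951496715352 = 0.00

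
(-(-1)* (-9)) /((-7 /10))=90 /7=12.86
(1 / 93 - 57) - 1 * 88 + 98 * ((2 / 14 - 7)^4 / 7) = 982740364 / 31899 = 30807.87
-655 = -655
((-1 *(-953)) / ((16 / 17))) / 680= 953 / 640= 1.49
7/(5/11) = 77/5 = 15.40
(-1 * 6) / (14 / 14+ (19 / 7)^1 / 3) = -63 / 20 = -3.15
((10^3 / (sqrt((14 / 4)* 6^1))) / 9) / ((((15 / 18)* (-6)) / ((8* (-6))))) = 3200* sqrt(21) / 63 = 232.77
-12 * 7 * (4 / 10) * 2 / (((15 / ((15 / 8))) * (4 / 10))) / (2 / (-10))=105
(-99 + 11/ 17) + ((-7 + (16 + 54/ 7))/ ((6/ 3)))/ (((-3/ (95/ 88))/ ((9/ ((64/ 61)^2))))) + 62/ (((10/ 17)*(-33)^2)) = -5216492408087/ 42464378880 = -122.84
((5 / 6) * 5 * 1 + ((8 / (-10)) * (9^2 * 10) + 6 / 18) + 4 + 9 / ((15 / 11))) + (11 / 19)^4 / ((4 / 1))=-1649530013 / 2606420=-632.87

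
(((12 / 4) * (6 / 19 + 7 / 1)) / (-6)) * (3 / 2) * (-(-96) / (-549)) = 1112 / 1159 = 0.96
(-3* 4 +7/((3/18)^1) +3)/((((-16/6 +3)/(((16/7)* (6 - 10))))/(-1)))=6336/7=905.14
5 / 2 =2.50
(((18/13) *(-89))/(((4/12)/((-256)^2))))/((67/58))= -18268028928/871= -20973626.78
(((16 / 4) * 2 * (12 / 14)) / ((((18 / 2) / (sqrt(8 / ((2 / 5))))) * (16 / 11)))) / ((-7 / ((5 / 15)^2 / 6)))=-11 * sqrt(5) / 3969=-0.01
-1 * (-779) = 779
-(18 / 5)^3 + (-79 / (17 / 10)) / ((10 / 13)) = -227519 / 2125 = -107.07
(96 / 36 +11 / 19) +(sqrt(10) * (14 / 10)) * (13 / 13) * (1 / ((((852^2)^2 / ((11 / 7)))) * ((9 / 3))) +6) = 185 / 57 +66394013769227 * sqrt(10) / 7904049258240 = 29.81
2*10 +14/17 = 354/17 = 20.82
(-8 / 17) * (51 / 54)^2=-0.42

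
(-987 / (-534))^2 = 108241 / 31684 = 3.42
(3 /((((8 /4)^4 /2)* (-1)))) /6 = -1 /16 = -0.06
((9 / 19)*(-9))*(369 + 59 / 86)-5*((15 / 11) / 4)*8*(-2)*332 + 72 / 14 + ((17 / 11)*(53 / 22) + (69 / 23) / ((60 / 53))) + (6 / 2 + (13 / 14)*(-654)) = 95298583467 / 13839980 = 6885.75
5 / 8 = 0.62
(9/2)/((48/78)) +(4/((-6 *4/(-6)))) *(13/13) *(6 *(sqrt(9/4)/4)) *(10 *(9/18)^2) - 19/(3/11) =-2723/48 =-56.73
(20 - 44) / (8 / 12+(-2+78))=-36 / 115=-0.31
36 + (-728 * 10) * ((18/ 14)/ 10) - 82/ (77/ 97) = -77254/ 77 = -1003.30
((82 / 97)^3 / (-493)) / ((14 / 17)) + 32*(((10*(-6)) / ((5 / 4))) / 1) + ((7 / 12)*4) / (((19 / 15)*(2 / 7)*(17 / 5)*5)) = -183792654138673 / 119686111874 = -1535.62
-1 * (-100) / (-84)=-25 / 21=-1.19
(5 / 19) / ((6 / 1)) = 0.04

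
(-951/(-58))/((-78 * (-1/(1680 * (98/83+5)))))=68300820/31291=2182.76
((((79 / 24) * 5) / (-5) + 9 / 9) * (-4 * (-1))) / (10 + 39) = -55 / 294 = -0.19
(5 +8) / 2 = 13 / 2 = 6.50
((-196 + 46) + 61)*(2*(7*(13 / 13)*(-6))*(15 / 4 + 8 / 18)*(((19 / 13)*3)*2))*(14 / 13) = 50046836 / 169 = 296135.12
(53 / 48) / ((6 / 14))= 371 / 144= 2.58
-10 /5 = -2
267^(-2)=1 / 71289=0.00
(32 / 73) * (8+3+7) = 576 / 73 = 7.89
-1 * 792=-792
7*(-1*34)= -238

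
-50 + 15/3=-45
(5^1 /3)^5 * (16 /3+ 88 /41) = 2875000 /29889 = 96.19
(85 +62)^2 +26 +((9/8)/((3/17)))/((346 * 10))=598856851/27680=21635.00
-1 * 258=-258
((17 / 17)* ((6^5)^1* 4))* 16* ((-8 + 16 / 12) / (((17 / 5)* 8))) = -121976.47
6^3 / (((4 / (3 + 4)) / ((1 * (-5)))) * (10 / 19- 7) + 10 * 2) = 17955 / 1724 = 10.41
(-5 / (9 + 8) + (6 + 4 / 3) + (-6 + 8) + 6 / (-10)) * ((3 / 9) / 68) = 538 / 13005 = 0.04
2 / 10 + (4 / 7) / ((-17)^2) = 0.20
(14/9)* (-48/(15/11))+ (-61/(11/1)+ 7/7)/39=-353102/6435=-54.87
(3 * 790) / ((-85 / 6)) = -2844 / 17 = -167.29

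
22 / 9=2.44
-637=-637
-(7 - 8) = 1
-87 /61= -1.43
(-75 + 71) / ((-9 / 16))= 64 / 9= 7.11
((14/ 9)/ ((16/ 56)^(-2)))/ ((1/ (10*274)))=21920/ 63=347.94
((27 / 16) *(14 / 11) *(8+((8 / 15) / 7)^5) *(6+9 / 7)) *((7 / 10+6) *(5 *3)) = 14536851662219 / 1155481250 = 12580.78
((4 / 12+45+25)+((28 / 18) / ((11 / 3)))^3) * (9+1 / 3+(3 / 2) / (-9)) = 12651565 / 19602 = 645.42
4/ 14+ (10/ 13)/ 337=8832/ 30667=0.29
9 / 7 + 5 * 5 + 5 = 219 / 7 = 31.29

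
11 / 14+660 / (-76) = -2101 / 266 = -7.90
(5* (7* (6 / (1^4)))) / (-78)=-2.69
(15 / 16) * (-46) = -345 / 8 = -43.12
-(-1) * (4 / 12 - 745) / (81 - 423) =2.18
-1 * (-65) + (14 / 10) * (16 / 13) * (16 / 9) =68.06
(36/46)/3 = 6/23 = 0.26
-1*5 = -5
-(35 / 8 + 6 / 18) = -4.71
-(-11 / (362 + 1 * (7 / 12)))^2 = -17424 / 18931201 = -0.00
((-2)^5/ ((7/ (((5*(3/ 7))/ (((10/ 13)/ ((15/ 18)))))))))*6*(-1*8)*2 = 49920/ 49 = 1018.78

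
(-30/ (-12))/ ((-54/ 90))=-25/ 6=-4.17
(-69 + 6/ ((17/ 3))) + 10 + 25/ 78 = -57.62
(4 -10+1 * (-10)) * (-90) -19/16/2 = 46061/32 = 1439.41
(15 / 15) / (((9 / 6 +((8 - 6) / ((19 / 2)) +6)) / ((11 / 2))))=209 / 293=0.71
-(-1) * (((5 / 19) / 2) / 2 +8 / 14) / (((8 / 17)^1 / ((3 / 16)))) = 17289 / 68096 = 0.25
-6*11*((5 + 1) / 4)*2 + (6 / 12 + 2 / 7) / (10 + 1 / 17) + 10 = -449885 / 2394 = -187.92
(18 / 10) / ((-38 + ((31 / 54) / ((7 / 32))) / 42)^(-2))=22672529476 / 8751645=2590.66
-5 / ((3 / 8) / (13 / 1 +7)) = -800 / 3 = -266.67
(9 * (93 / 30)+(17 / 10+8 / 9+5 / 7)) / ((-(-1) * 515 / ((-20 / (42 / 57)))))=-1.64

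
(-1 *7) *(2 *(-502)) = 7028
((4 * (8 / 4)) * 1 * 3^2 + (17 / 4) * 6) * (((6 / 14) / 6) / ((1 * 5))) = 1.39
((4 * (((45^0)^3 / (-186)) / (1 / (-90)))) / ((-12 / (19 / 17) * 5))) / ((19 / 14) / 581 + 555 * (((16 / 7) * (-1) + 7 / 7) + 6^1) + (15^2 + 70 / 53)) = -8190938 / 645846893529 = -0.00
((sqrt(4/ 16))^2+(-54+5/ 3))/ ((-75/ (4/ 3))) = 25/ 27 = 0.93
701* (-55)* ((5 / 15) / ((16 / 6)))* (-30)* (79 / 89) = 128336.17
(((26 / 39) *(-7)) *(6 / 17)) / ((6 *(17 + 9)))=-7 / 663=-0.01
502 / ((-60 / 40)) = -1004 / 3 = -334.67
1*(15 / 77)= 15 / 77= 0.19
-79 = -79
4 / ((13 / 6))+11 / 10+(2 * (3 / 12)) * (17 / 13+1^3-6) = 11 / 10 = 1.10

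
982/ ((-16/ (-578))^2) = 41008811/ 32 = 1281525.34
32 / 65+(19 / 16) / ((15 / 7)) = 653 / 624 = 1.05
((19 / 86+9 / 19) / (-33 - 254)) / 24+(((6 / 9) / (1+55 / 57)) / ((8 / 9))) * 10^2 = 214798945 / 5627496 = 38.17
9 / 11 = 0.82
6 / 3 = 2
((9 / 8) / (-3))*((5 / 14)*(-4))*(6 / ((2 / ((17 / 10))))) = 153 / 56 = 2.73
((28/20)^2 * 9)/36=49/100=0.49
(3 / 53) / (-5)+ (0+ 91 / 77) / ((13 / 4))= 1027 / 2915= 0.35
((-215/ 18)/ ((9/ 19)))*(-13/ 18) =53105/ 2916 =18.21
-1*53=-53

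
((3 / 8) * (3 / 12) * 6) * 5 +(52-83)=-451 / 16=-28.19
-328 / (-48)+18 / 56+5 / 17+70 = 110597 / 1428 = 77.45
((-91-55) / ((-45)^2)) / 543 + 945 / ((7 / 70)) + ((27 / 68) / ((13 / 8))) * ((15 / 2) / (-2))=4592369425093 / 486012150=9449.08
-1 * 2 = -2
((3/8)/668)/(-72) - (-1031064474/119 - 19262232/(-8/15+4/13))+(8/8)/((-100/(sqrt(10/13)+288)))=-29266654423802783/381561600 - sqrt(130)/1300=-76702305.54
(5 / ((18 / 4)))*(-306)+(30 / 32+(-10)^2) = -3825 / 16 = -239.06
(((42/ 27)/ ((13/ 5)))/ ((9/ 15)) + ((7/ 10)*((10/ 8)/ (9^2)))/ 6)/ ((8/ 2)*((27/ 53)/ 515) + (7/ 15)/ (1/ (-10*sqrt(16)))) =-1378151845/ 25747046208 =-0.05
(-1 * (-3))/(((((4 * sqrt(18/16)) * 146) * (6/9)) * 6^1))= sqrt(2)/1168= 0.00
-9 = -9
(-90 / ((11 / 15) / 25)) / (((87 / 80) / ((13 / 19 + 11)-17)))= 90900000 / 6061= 14997.53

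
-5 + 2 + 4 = 1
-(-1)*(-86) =-86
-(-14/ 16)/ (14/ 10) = 0.62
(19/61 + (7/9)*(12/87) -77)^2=1486570562500/253478241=5864.69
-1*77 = -77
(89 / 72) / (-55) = -89 / 3960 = -0.02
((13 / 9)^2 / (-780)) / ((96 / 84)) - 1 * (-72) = 72.00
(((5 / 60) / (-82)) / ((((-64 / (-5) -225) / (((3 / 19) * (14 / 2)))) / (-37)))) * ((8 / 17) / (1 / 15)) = -0.00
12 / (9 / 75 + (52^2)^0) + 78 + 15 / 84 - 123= -955 / 28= -34.11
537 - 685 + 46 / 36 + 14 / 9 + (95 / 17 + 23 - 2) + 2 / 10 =-60373 / 510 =-118.38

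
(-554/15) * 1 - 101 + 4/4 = -2054/15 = -136.93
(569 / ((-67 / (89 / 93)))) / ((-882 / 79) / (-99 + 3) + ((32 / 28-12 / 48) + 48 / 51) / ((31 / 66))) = -7617216656 / 3768663771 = -2.02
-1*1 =-1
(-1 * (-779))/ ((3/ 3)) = 779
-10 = -10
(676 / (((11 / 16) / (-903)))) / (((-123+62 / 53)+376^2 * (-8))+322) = 172547648 / 219753655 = 0.79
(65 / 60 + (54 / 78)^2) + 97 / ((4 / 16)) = 790033 / 2028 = 389.56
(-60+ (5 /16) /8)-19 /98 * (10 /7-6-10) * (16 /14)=-17435419 /307328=-56.73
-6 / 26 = -3 / 13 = -0.23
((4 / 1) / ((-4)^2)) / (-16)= -1 / 64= -0.02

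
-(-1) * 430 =430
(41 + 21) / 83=62 / 83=0.75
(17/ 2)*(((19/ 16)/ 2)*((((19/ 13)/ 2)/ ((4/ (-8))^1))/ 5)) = -6137/ 4160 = -1.48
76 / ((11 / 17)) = 1292 / 11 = 117.45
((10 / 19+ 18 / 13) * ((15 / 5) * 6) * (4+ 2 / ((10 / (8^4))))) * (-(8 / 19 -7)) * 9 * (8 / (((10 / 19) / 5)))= 31472582400 / 247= 127419361.94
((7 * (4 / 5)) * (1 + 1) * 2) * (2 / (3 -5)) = -112 / 5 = -22.40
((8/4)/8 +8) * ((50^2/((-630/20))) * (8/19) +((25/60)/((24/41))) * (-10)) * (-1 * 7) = 2846525/1216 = 2340.89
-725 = -725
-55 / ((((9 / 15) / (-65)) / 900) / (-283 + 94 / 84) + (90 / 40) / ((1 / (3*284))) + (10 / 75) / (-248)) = -1968085762500 / 68596715430427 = -0.03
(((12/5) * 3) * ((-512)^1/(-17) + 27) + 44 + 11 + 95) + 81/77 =3680247/6545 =562.30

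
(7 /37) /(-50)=-7 /1850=-0.00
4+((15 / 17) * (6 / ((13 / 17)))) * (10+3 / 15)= 970 / 13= 74.62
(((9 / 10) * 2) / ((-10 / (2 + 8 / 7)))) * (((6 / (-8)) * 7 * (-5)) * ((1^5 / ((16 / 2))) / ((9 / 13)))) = -429 / 160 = -2.68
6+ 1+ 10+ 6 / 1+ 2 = 25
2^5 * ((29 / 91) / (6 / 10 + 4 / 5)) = 4640 / 637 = 7.28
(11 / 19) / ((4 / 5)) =55 / 76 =0.72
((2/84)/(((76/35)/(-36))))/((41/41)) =-15/38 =-0.39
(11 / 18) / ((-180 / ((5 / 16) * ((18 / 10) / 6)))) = -11 / 34560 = -0.00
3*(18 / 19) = 54 / 19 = 2.84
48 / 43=1.12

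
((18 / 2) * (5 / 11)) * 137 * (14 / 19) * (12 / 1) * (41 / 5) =8492904 / 209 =40635.90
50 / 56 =25 / 28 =0.89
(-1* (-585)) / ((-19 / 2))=-1170 / 19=-61.58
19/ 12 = 1.58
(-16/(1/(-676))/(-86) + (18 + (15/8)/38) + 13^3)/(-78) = -27311093/1019616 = -26.79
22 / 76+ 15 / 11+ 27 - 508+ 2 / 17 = -3405403 / 7106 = -479.23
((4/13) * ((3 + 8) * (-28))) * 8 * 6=-59136/13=-4548.92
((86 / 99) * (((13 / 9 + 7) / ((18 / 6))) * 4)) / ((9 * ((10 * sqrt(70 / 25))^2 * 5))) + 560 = 560.00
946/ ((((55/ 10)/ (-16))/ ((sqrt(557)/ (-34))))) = 1376 * sqrt(557)/ 17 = 1910.28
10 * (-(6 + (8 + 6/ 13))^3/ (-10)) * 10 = 66446720/ 2197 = 30244.30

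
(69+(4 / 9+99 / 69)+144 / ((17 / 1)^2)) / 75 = 0.95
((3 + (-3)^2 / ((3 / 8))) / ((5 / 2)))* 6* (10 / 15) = 216 / 5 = 43.20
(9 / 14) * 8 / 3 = 12 / 7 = 1.71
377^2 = 142129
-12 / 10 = -6 / 5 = -1.20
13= 13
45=45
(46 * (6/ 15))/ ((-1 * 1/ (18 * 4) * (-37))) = 6624/ 185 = 35.81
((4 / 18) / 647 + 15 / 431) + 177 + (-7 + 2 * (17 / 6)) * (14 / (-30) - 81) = 398287784 / 1394285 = 285.66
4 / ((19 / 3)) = 12 / 19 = 0.63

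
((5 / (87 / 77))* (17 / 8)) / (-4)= -6545 / 2784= -2.35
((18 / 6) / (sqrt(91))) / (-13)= -3 * sqrt(91) / 1183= -0.02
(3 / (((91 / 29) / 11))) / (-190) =-957 / 17290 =-0.06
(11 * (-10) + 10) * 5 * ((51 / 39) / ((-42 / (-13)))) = -4250 / 21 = -202.38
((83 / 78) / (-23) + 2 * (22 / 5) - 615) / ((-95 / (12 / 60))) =5438029 / 4260750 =1.28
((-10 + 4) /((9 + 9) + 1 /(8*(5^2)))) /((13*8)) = -150 /46813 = -0.00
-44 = -44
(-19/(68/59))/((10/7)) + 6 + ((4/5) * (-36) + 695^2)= 328433649/680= 482990.66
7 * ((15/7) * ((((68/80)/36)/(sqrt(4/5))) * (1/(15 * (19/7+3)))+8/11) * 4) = 119 * sqrt(5)/14400+480/11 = 43.65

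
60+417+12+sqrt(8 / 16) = sqrt(2) / 2+489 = 489.71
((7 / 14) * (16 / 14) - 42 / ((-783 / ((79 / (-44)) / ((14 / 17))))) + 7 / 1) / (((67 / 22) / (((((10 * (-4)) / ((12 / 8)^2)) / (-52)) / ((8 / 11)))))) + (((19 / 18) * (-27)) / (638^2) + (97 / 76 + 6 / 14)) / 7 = 74549890145363 / 53471726636328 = 1.39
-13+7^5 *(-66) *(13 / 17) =-14420627 / 17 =-848272.18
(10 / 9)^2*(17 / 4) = 425 / 81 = 5.25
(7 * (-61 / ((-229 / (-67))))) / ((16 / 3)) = -23.42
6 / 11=0.55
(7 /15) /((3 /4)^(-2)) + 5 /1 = 421 /80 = 5.26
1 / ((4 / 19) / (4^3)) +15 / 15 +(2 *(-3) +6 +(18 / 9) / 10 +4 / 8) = 3057 / 10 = 305.70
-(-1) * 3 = 3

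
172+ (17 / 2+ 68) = 497 / 2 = 248.50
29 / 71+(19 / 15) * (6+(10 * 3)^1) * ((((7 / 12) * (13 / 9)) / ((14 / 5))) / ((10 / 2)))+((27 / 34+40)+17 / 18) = 4876559 / 108630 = 44.89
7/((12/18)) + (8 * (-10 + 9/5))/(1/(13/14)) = -3529/70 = -50.41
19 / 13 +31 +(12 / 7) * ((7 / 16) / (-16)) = 26969 / 832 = 32.41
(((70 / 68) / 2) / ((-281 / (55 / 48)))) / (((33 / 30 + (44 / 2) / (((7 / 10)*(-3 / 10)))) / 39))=238875 / 302517856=0.00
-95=-95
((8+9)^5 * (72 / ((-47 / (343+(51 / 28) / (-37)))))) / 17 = -534145693266 / 12173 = -43879544.34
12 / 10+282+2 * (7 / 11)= 15646 / 55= 284.47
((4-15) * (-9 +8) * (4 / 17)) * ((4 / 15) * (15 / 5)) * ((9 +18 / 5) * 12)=133056 / 425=313.07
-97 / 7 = -13.86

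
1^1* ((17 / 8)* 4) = 17 / 2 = 8.50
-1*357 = -357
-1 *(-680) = 680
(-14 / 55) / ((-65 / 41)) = 574 / 3575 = 0.16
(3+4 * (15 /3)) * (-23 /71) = -529 /71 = -7.45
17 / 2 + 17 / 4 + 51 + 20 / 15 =781 / 12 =65.08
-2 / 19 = -0.11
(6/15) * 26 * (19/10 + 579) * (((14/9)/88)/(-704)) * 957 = -15329951/105600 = -145.17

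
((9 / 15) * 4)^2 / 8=18 / 25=0.72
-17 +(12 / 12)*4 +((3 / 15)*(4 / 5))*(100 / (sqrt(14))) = -13 +8*sqrt(14) / 7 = -8.72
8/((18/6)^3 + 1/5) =5/17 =0.29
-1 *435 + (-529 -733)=-1697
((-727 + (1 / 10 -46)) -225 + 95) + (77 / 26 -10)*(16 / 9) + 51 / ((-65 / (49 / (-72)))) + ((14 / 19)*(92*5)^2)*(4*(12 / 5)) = 1495876.70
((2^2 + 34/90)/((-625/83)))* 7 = -114457/28125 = -4.07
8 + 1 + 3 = 12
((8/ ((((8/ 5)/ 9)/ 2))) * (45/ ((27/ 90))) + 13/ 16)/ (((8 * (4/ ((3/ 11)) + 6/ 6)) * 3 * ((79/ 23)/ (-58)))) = -144080671/ 237632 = -606.32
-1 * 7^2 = -49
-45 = -45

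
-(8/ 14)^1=-4/ 7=-0.57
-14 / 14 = -1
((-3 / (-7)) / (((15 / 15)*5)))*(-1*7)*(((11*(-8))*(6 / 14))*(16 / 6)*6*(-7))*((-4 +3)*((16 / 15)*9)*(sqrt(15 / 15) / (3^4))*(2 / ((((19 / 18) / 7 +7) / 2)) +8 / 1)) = 2571.01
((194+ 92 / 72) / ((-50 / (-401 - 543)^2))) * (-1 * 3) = 156617152 / 15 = 10441143.47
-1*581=-581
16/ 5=3.20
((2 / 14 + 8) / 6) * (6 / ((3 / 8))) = 152 / 7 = 21.71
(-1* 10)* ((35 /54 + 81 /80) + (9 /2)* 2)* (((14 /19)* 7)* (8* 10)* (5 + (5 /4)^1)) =-274932.50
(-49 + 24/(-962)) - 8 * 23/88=-270454/5291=-51.12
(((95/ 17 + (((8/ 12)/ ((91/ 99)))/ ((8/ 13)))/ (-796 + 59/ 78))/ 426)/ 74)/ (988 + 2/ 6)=7497881/ 41814202050040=0.00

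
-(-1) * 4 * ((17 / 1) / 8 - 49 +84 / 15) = -1651 / 10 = -165.10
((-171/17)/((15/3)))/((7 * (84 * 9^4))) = -0.00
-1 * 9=-9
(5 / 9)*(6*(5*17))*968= 274266.67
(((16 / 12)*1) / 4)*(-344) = -114.67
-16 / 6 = -8 / 3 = -2.67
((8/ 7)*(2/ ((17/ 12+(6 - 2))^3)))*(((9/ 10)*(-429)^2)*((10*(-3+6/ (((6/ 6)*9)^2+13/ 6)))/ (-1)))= 395898928128/ 5676125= 69748.10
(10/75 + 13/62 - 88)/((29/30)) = -81521/899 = -90.68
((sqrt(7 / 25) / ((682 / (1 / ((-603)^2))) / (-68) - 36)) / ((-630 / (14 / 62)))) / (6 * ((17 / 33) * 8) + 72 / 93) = 187 * sqrt(7) / 242602537843800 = 0.00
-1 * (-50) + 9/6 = 103/2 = 51.50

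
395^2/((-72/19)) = -2964475/72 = -41173.26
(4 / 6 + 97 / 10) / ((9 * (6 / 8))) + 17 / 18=2009 / 810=2.48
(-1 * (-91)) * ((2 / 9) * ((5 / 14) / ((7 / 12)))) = 260 / 21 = 12.38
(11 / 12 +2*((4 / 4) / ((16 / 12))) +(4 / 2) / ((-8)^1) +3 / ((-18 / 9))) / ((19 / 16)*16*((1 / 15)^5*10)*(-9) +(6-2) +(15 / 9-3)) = 5625 / 22481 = 0.25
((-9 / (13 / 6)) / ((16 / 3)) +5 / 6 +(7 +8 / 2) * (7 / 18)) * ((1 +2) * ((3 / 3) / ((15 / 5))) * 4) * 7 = 28385 / 234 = 121.30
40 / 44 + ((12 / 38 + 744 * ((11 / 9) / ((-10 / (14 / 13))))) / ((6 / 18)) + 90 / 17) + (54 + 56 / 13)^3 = 197947.10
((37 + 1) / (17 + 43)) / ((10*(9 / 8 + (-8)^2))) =38 / 39075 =0.00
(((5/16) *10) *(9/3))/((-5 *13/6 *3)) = -15/52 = -0.29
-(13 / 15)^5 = -0.49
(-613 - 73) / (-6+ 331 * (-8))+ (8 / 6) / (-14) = 0.16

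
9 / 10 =0.90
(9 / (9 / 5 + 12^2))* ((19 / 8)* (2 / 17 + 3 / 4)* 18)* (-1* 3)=-5605 / 816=-6.87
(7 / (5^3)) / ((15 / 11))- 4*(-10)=75077 / 1875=40.04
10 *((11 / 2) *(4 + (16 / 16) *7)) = 605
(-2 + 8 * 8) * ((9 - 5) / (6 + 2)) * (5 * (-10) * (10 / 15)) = -3100 / 3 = -1033.33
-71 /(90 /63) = -497 /10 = -49.70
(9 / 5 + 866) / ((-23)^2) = 4339 / 2645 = 1.64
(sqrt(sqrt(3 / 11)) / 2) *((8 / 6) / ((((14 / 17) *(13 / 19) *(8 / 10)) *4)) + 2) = 5983 *11^(3 / 4) *3^(1 / 4) / 48048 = 0.99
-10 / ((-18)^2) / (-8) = 5 / 1296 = 0.00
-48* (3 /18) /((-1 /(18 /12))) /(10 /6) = 7.20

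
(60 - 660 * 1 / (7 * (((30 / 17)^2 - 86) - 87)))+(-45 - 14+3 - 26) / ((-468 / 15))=1693749635 / 26806962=63.18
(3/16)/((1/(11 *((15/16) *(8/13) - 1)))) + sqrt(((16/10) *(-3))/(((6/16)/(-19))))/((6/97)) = -363/416 + 388 *sqrt(95)/15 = 251.24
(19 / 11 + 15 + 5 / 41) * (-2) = -15198 / 451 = -33.70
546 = 546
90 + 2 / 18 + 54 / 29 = 24005 / 261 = 91.97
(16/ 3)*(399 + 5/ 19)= 121376/ 57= 2129.40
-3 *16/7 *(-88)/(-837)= -1408/1953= -0.72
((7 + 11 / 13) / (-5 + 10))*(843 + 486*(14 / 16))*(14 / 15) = 603687 / 325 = 1857.50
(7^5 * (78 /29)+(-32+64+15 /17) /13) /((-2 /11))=-245160619 /986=-248641.60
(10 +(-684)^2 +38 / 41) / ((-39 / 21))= -134277808 / 533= -251928.35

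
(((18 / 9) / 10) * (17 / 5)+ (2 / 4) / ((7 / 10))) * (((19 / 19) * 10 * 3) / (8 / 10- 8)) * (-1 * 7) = 122 / 3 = 40.67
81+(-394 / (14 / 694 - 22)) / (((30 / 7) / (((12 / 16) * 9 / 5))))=66085317 / 762700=86.65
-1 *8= -8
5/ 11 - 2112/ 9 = -7729/ 33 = -234.21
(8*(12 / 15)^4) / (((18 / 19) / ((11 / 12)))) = 53504 / 16875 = 3.17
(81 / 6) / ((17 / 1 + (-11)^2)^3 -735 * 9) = 1 / 194182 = 0.00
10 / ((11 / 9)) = 8.18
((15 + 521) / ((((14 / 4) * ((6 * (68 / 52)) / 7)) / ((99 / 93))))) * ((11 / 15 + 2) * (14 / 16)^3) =134737603 / 505920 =266.32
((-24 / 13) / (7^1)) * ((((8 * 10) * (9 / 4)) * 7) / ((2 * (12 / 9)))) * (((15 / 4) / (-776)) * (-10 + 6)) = -6075 / 2522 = -2.41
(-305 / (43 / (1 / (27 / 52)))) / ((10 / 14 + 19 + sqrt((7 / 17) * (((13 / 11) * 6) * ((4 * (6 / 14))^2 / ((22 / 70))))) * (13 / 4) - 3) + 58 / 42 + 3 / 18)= -2072880040 / 374916699 + 2630320 * sqrt(6630) / 41657411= -0.39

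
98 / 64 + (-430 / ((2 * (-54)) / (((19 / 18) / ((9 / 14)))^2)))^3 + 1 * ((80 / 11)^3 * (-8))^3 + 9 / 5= -61122514723285836767042129961618057031 / 2097275844326199564983582880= -29143765179.31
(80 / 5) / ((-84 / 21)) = -4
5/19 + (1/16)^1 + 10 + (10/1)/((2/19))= 32019/304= 105.33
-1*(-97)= 97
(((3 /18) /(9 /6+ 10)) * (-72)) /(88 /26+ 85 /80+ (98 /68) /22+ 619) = -311168 /185933127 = -0.00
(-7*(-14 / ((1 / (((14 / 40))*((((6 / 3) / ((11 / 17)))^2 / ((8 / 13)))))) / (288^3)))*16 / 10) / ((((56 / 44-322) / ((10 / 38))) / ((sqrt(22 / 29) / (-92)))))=4362688512*sqrt(638) / 697015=158096.56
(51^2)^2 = 6765201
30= 30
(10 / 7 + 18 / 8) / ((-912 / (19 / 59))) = -103 / 79296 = -0.00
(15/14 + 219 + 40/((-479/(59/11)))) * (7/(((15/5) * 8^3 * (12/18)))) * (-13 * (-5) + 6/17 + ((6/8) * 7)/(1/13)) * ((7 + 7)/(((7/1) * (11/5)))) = 735919023325/4035801088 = 182.35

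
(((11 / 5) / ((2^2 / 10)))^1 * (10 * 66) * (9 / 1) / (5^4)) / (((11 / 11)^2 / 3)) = 19602 / 125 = 156.82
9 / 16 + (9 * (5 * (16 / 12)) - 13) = 47.56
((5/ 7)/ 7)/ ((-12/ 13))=-65/ 588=-0.11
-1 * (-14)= 14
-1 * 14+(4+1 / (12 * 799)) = -95879 / 9588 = -10.00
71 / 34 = 2.09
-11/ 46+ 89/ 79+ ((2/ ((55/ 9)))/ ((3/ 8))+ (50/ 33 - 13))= -5831009/ 599610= -9.72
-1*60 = -60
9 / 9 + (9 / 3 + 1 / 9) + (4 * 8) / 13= 6.57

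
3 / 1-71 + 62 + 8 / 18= -50 / 9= -5.56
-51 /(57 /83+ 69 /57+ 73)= -26809 /39371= -0.68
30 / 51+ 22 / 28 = 327 / 238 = 1.37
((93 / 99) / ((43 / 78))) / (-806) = -1 / 473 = -0.00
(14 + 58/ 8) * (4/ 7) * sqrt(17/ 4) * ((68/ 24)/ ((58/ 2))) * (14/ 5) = 289 * sqrt(17)/ 174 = 6.85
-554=-554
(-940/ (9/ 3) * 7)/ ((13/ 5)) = -32900/ 39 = -843.59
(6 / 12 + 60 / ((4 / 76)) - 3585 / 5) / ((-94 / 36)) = -7623 / 47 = -162.19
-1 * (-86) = 86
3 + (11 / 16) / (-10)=469 / 160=2.93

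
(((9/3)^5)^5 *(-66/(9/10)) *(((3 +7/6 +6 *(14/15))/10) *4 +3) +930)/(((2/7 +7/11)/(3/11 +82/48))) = -1309241530965707129/1420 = -922001078144864.18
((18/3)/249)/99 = 2/8217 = 0.00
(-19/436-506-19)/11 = -228919/4796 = -47.73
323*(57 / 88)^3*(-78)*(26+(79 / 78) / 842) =-102147378030045 / 573799424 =-178019.31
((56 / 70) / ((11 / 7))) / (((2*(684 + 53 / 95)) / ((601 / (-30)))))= -79933 / 10730445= -0.01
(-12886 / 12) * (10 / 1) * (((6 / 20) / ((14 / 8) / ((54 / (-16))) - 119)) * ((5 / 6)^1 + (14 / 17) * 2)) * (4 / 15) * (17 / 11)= 444567 / 16135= 27.55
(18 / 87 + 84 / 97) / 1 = 3018 / 2813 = 1.07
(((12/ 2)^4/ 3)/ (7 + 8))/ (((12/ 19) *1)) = 228/ 5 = 45.60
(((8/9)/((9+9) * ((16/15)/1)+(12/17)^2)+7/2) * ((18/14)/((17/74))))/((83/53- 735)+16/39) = -1447008173/53460147860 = -0.03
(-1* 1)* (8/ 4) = -2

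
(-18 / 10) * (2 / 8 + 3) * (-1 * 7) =40.95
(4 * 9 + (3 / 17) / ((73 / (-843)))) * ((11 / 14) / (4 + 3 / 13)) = 78273 / 12410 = 6.31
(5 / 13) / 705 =1 / 1833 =0.00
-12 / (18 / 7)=-14 / 3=-4.67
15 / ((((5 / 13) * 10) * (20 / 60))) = 117 / 10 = 11.70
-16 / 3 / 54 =-8 / 81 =-0.10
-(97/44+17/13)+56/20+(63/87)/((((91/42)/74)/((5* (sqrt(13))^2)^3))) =563332710927/82940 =6792051.01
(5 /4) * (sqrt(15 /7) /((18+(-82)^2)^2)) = 5 * sqrt(105) /1272727792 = 0.00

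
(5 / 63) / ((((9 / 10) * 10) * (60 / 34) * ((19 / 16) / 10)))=1360 / 32319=0.04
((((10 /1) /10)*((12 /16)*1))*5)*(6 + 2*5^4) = 4710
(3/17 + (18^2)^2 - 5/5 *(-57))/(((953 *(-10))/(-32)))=28569024/81005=352.68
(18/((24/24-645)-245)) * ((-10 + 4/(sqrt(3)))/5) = 36/889-24 * sqrt(3)/4445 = 0.03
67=67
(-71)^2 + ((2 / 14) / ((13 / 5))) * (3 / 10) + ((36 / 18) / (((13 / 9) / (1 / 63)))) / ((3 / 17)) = 393209 / 78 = 5041.14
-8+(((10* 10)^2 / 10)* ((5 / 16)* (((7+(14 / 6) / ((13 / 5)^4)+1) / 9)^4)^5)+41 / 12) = 643112697359910015370929306301684360153642287125176591957865799567817278366650070467141130565942387522397766998987080565 / 22120933952039269847396976134499673840694570674204097184384661009424779103279815835392333685095646082848258410613873604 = 29.07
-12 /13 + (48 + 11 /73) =44819 /949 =47.23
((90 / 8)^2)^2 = 4100625 / 256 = 16018.07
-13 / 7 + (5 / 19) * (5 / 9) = -2048 / 1197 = -1.71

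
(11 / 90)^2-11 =-88979 / 8100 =-10.99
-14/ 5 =-2.80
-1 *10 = -10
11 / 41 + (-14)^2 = 8047 / 41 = 196.27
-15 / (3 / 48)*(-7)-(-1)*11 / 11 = 1681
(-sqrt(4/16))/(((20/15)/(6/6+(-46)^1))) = 135/8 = 16.88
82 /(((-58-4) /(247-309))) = 82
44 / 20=11 / 5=2.20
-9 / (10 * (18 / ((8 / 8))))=-1 / 20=-0.05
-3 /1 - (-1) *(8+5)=10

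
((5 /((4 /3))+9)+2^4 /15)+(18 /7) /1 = 6883 /420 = 16.39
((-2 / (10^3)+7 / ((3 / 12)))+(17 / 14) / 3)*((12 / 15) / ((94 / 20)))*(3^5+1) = 145535752 / 123375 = 1179.62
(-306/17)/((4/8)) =-36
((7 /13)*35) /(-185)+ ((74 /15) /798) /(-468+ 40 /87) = -3976798493 /39032486220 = -0.10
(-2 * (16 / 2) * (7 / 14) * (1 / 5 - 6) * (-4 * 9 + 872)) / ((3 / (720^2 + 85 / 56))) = 6703000746.10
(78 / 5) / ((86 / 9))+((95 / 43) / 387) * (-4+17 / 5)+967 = 26864929 / 27735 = 968.63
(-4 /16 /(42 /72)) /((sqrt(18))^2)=-1 /42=-0.02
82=82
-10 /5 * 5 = -10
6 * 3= 18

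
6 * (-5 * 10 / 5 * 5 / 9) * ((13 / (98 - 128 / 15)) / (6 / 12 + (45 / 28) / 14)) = -1274000 / 161711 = -7.88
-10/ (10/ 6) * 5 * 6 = -180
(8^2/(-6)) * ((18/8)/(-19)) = 24/19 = 1.26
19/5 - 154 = -751/5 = -150.20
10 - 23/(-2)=43/2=21.50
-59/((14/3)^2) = -531/196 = -2.71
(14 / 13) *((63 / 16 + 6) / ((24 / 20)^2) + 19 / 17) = 183211 / 21216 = 8.64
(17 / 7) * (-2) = -34 / 7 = -4.86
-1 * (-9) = 9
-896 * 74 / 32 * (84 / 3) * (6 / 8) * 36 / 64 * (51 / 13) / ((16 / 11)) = -27461511 / 416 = -66013.25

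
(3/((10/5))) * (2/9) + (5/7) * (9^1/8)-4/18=0.91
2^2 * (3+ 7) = 40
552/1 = 552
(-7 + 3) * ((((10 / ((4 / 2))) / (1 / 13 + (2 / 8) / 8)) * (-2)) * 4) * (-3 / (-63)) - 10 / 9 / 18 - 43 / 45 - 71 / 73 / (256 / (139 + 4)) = 3648939893 / 52980480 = 68.87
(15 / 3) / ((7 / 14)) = 10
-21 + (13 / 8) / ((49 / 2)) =-4103 / 196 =-20.93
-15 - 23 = -38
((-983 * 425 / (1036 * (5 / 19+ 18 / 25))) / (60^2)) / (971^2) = -7937725 / 65686721744448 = -0.00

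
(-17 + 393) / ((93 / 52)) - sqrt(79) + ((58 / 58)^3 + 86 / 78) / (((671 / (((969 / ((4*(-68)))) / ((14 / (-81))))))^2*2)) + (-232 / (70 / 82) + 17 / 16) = -8258235122094589 / 136564362654720 - sqrt(79) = -69.36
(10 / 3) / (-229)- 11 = -7567 / 687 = -11.01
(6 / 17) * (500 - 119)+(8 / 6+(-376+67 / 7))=-230.62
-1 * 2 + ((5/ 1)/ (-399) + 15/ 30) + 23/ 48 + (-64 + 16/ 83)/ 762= -1.12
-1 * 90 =-90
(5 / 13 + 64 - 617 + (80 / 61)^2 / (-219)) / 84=-209082772 / 31781061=-6.58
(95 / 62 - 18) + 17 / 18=-15.52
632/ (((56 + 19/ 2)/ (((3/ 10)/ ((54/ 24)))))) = 2528/ 1965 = 1.29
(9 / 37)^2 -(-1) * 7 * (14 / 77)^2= 48133 / 165649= 0.29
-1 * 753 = -753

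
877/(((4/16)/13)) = 45604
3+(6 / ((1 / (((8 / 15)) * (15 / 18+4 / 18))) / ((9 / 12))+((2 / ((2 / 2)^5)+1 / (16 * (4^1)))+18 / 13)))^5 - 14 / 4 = 37226844921230017561395 / 51901942605816498223514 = 0.72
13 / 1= 13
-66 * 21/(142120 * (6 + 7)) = -63/83980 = -0.00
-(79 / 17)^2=-6241 / 289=-21.60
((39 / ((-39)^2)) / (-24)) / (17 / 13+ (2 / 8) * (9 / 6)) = -1 / 1575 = -0.00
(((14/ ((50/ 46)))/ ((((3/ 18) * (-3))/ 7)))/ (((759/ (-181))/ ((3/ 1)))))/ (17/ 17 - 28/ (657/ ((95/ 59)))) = 1375156188/ 9928325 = 138.51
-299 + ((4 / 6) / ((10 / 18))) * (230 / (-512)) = -38341 / 128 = -299.54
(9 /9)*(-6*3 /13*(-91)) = 126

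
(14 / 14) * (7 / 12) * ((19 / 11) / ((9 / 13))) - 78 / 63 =1807 / 8316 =0.22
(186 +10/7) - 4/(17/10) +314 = 59390/119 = 499.08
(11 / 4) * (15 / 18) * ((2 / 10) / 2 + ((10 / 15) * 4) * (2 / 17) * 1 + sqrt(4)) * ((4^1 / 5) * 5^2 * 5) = 338525 / 612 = 553.15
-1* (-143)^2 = -20449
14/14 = 1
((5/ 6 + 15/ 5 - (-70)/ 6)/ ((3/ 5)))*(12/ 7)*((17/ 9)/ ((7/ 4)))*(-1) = -21080/ 441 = -47.80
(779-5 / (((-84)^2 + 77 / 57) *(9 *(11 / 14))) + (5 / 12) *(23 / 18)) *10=532192911215 / 68270796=7795.32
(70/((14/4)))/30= 0.67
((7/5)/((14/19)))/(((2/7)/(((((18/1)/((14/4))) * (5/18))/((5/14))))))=26.60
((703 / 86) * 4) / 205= 1406 / 8815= 0.16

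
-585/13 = -45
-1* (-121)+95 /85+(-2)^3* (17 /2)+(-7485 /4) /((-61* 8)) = 1923085 /33184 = 57.95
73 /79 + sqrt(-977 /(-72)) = 73 /79 + sqrt(1954) /12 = 4.61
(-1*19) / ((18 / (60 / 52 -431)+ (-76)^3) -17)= 53086 / 1226546559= 0.00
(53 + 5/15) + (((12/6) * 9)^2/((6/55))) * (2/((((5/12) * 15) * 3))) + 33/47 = 261439/705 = 370.84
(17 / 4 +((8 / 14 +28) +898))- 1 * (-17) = 947.82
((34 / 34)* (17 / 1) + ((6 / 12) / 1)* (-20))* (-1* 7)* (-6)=294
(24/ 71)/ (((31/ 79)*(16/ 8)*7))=948/ 15407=0.06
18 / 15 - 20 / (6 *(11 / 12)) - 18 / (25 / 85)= -700 / 11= -63.64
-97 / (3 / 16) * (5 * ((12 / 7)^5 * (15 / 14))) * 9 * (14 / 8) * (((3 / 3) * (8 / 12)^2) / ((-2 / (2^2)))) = 9654681600 / 16807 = 574444.08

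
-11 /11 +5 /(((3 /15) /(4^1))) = 99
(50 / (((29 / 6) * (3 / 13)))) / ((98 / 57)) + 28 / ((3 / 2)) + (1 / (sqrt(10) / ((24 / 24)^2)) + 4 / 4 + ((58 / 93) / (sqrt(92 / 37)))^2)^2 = 230044 * sqrt(10) / 994635 + 25966228344665249 / 562317428385090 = 46.91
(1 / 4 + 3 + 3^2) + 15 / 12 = 27 / 2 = 13.50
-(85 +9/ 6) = -173/ 2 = -86.50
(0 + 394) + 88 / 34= 6742 / 17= 396.59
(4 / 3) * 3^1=4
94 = 94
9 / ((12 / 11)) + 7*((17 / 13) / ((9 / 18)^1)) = 26.56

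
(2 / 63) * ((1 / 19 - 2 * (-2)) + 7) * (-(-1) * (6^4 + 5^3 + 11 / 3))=85480 / 171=499.88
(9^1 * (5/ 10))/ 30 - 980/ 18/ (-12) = 4.69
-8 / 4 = -2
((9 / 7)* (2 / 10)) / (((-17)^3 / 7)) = -9 / 24565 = -0.00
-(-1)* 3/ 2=3/ 2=1.50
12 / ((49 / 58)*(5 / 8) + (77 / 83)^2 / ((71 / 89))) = 2723414592 / 364678139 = 7.47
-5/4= -1.25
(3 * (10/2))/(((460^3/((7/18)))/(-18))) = -21/19467200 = -0.00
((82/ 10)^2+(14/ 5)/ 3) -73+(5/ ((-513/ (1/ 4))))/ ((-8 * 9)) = -4.83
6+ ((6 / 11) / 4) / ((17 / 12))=1140 / 187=6.10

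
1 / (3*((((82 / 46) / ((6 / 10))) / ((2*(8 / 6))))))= 184 / 615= 0.30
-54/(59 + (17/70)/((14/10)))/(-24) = 0.04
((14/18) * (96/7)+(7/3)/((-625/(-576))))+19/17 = 444169/31875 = 13.93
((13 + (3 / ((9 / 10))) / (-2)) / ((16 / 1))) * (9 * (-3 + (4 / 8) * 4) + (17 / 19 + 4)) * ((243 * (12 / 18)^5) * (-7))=12376 / 19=651.37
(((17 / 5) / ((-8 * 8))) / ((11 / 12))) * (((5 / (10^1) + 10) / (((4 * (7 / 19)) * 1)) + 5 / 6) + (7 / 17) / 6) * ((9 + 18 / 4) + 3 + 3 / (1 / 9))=-20.24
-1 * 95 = -95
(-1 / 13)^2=1 / 169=0.01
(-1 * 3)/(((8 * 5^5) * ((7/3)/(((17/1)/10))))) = -153/1750000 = -0.00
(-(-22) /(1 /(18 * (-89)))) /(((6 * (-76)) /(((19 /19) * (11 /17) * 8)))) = 129228 /323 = 400.09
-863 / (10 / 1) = -863 / 10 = -86.30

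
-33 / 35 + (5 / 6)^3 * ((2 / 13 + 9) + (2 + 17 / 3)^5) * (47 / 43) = 2151265899233 / 128365965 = 16758.85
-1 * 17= -17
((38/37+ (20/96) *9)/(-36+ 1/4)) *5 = -4295/10582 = -0.41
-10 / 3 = -3.33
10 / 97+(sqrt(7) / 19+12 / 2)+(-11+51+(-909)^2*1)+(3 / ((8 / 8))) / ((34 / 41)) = sqrt(7) / 19+2725238717 / 3298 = 826330.86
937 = 937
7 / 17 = 0.41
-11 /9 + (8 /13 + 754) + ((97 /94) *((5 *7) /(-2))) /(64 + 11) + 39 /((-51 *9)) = 1407980023 /1869660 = 753.07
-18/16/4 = -9/32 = -0.28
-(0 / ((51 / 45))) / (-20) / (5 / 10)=0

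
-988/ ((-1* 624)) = 19/ 12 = 1.58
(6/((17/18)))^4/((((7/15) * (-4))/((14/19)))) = -1020366720/1586899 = -642.99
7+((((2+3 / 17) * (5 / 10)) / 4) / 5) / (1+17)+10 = 208117 / 12240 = 17.00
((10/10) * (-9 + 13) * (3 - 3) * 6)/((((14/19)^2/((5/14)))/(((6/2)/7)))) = 0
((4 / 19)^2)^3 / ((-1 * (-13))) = 4096 / 611596453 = 0.00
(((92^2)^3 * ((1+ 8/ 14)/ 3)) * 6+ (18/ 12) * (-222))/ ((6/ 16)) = 5081832391328.38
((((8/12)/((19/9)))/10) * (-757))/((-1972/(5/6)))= 0.01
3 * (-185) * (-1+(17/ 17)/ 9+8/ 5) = -1184/ 3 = -394.67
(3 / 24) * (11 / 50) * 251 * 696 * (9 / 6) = 720621 / 100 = 7206.21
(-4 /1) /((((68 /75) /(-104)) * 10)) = 780 /17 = 45.88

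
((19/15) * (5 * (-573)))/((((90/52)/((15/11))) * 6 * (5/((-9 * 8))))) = 377416/55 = 6862.11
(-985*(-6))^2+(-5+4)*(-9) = 34928109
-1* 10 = -10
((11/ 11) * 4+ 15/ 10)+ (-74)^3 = -810437/ 2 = -405218.50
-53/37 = -1.43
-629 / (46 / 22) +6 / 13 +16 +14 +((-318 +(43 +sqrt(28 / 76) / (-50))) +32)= -153496 / 299- sqrt(133) / 950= -513.38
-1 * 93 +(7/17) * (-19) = -1714/17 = -100.82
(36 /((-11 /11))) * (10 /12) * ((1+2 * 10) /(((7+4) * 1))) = -630 /11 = -57.27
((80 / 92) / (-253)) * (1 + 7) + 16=92944 / 5819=15.97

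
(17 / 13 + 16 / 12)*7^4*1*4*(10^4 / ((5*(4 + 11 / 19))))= 37590056000 / 3393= 11078707.93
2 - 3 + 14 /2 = 6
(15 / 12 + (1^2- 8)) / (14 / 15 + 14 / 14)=-345 / 116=-2.97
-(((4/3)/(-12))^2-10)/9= 809/729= 1.11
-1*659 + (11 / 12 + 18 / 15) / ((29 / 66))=-654.18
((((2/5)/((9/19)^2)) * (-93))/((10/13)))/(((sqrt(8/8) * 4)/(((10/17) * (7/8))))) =-1018381/36720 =-27.73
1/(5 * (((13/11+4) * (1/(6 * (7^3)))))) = 7546/95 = 79.43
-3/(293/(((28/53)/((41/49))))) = -4116/636689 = -0.01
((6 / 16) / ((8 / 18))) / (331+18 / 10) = 0.00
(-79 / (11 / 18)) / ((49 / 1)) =-1422 / 539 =-2.64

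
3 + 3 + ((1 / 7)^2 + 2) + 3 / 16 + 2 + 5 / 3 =27929 / 2352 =11.87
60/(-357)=-20/119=-0.17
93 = 93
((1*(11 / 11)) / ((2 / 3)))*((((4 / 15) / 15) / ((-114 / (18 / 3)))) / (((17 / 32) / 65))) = -832 / 4845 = -0.17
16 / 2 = 8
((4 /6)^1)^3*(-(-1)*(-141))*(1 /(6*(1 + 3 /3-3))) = 188 /27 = 6.96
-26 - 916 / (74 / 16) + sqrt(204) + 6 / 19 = -157288 / 703 + 2 * sqrt(51) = -209.46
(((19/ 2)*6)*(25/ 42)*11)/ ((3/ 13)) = 67925/ 42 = 1617.26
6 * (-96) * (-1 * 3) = 1728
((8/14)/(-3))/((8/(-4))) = 2/21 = 0.10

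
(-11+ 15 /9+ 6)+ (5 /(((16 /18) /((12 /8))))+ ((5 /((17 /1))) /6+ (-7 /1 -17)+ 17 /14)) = -100717 /5712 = -17.63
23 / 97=0.24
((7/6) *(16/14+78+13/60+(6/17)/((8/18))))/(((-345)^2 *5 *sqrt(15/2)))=0.00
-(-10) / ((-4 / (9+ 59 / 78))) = -3805 / 156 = -24.39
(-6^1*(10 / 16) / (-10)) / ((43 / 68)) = 51 / 86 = 0.59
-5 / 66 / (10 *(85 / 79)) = -79 / 11220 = -0.01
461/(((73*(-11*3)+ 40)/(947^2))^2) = 370766802323741/5612161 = 66064890.57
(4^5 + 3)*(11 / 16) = 11297 / 16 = 706.06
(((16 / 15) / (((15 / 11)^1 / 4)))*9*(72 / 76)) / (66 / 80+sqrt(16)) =101376 / 18335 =5.53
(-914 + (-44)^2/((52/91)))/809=2474/809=3.06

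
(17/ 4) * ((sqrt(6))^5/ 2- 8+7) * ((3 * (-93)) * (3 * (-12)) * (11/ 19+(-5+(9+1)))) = -4524822/ 19+81446796 * sqrt(6)/ 19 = 10262014.18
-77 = -77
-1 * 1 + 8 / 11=-3 / 11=-0.27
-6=-6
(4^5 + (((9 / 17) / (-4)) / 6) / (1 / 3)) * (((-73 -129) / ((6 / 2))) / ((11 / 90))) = -210971325 / 374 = -564094.45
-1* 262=-262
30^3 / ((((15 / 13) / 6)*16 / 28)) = 245700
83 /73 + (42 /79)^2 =646775 /455593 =1.42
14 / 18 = 7 / 9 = 0.78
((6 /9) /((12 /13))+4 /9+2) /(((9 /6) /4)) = 76 /9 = 8.44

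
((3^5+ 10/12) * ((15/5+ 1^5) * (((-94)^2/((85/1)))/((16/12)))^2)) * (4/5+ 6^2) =7881426526512/36125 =218170976.51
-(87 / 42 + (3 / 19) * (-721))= 29731 / 266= 111.77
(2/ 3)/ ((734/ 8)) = 8/ 1101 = 0.01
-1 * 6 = -6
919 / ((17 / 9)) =8271 / 17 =486.53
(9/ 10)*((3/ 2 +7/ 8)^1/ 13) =171/ 1040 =0.16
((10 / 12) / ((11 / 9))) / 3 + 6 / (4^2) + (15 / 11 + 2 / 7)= 1387 / 616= 2.25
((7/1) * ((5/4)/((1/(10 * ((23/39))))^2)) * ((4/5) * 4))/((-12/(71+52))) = -15182300/1521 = -9981.79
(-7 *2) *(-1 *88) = 1232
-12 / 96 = -0.12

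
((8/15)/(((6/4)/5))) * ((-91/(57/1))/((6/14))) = -10192/1539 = -6.62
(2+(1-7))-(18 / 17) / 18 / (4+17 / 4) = -2248 / 561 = -4.01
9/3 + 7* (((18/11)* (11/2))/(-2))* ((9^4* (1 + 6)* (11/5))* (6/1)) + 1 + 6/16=-763857689/40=-19096442.22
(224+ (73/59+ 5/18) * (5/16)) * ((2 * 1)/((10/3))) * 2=3814253/14160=269.37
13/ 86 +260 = 22373/ 86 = 260.15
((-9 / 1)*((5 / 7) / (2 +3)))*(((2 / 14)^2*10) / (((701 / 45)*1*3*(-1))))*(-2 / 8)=-675 / 480886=-0.00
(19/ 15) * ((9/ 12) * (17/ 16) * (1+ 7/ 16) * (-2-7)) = -66861/ 5120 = -13.06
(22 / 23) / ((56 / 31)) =0.53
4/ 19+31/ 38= 39/ 38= 1.03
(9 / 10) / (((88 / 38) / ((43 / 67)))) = 7353 / 29480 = 0.25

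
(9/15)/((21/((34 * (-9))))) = -306/35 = -8.74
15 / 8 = 1.88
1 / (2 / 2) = 1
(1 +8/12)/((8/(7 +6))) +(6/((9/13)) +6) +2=155/8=19.38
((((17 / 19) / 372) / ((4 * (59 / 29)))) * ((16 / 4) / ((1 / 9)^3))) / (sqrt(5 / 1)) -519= -519+119799 * sqrt(5) / 695020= -518.61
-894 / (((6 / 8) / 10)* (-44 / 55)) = 14900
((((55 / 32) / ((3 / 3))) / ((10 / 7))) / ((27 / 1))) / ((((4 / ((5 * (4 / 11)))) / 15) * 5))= 35 / 576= 0.06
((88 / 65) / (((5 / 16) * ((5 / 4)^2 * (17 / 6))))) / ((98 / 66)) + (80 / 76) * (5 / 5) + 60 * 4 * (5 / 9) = 52098088508 / 385783125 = 135.05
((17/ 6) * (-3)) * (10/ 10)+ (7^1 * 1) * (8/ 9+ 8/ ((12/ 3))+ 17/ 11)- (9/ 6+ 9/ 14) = 28271/ 1386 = 20.40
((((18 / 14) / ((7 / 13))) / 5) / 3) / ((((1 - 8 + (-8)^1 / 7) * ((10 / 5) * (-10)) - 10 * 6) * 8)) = 0.00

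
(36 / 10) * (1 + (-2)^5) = -558 / 5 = -111.60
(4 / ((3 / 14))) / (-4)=-14 / 3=-4.67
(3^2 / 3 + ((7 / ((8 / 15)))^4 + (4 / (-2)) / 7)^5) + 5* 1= 445918278245587089521258460707863445125736199 / 19377151727927277125632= 23012581235193011158079.78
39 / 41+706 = 28985 / 41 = 706.95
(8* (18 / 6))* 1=24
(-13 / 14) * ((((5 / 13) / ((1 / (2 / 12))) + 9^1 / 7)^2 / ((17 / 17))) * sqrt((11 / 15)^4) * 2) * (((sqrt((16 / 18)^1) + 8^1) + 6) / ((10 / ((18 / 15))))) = -65723449 / 21498750 - 65723449 * sqrt(2) / 451473750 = -3.26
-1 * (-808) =808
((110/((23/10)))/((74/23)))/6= 275/111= 2.48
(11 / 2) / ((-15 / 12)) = -22 / 5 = -4.40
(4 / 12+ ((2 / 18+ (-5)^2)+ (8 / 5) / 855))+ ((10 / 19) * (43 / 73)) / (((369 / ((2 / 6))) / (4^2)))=976934557 / 38385225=25.45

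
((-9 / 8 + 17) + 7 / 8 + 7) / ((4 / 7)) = 665 / 16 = 41.56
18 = 18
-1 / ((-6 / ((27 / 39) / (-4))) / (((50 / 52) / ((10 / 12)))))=-45 / 1352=-0.03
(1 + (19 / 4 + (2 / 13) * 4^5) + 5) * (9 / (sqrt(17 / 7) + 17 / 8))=1102626 / 715- 1260144 * sqrt(119) / 12155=411.20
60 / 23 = 2.61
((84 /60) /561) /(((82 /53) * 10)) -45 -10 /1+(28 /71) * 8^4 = 254812004641 /163307100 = 1560.32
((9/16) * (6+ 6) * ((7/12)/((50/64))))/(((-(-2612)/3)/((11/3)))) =693/32650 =0.02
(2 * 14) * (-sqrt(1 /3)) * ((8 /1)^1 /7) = -32 * sqrt(3) /3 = -18.48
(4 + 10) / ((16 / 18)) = 63 / 4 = 15.75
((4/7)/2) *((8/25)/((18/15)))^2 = 32/1575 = 0.02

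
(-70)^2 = 4900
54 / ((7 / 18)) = 138.86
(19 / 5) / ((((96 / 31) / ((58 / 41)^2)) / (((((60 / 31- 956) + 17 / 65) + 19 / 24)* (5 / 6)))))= -736434191833 / 377619840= -1950.20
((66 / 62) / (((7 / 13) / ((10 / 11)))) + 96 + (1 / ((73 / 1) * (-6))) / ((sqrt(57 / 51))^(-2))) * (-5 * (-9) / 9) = 790074445 / 1615782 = 488.97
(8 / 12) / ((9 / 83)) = 166 / 27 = 6.15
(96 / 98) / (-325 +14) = -48 / 15239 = -0.00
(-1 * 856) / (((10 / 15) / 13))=-16692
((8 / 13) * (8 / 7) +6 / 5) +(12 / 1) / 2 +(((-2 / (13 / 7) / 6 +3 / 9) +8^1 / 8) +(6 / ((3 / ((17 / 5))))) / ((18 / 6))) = 1189 / 105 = 11.32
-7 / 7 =-1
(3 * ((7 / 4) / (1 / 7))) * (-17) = -2499 / 4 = -624.75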